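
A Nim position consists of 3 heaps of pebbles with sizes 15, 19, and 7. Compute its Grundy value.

Compute the nim-sum pairwise:
15 ⊕ 19 = 28
28 ⊕ 7 = 27

27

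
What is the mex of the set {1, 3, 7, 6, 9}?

0 is not in the set, so the mex is 0.

0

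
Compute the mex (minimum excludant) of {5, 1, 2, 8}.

0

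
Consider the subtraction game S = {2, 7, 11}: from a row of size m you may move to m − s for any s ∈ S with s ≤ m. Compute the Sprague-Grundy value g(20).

Build the Grundy sequence with g(k) = mex{g(k−s) : s ∈ {2, 7, 11}, s ≤ k}:
k:     0  1  2  3  4  5  6  7  8  9 10 11 12 13 14 15 16 17 18 19 20
g(k):  0  0  1  1  0  0  1  1  2  0  0  1  1  0  0  1  1  2  0  0  1
So g(20) = 1.

1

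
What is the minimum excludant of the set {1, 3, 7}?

0

0 is not in the set, so the mex is 0.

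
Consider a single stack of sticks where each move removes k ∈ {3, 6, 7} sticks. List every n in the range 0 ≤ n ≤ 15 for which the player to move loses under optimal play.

0, 1, 2, 10, 11, 12

Grundy values for subtraction set {3, 6, 7}:
k:     0  1  2  3  4  5  6  7  8  9 10 11 12 13 14 15
g(k):  0  0  0  1  1  1  2  2  2  3  0  0  0  1  1  1
The P-positions (g = 0) in 0..15 are 0, 1, 2, 10, 11, 12.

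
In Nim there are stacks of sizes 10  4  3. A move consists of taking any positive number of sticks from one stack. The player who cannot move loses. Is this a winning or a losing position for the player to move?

Winning position

In binary:
  1010  (10)
  0100  (4)
  0011  (3)
  ----
  1101  (13)
The nim-sum is 13 ≠ 0, so this is an N-position: the player to move can win.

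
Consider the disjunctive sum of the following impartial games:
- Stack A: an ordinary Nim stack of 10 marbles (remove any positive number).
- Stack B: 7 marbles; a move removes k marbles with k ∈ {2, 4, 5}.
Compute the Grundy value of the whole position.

10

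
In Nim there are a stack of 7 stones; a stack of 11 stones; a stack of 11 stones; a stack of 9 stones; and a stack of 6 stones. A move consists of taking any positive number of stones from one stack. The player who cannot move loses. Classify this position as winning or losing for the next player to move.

Nim-sum: 7 ⊕ 11 ⊕ 11 ⊕ 9 ⊕ 6 = 8.
The nim-sum is 8 ≠ 0, so this is an N-position: the player to move can win.

Winning position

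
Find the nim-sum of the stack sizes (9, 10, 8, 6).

Compute the nim-sum pairwise:
9 XOR 10 = 3
3 XOR 8 = 11
11 XOR 6 = 13

13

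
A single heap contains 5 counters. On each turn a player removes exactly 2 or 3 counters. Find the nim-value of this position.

Grundy values for subtraction set {2, 3}:
g(0) = mex{} = 0
g(1) = mex{} = 0
g(2) = mex{0} = 1
g(3) = mex{0} = 1
g(4) = mex{0,1} = 2
g(5) = mex{1} = 0
So g(5) = 0.

0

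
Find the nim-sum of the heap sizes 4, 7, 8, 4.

Compute the nim-sum pairwise:
4 XOR 7 = 3
3 XOR 8 = 11
11 XOR 4 = 15

15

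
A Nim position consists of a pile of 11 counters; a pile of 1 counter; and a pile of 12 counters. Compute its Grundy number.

Nim-sum: 11 XOR 1 XOR 12 = 6.

6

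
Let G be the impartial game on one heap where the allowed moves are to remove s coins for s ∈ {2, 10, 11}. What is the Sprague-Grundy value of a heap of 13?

Compute g(0), g(1), … for moves {2, 10, 11}:
g(0) = mex{} = 0
g(1) = mex{} = 0
g(2) = mex{0} = 1
g(3) = mex{0} = 1
g(4) = mex{1} = 0
g(5) = mex{1} = 0
g(6) = mex{0} = 1
g(7) = mex{0} = 1
g(8) = mex{1} = 0
g(9) = mex{1} = 0
g(10) = mex{0} = 1
g(11) = mex{0} = 1
g(12) = mex{0,1} = 2
g(13) = mex{1} = 0
So g(13) = 0.

0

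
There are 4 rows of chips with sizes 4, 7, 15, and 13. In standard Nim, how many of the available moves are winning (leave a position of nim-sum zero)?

3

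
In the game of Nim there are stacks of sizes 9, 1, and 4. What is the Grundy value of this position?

12

In binary:
  1001  (9)
  0001  (1)
  0100  (4)
  ----
  1100  (12)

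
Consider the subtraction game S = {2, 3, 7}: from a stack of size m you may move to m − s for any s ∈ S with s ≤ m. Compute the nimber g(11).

0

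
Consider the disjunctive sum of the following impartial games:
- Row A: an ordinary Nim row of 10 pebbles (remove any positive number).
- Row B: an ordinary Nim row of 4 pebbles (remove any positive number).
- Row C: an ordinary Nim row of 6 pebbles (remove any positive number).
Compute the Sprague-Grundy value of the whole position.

8

Row A is a plain Nim row of size 10, so its Grundy value is 10.
Row B is a plain Nim row of size 4, so its Grundy value is 4.
Row C is a plain Nim row of size 6, so its Grundy value is 6.
The value of a disjunctive sum is the nim-sum of the parts.
Combined value = 10 ⊕ 4 ⊕ 6 = 8.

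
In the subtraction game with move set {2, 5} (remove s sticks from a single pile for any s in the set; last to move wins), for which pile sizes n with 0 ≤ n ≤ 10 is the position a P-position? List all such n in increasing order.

0, 1, 4, 7, 8

Grundy values for subtraction set {2, 5}:
g(0) = mex{} = 0
g(1) = mex{} = 0
g(2) = mex{0} = 1
g(3) = mex{0} = 1
g(4) = mex{1} = 0
g(5) = mex{0,1} = 2
g(6) = mex{0} = 1
g(7) = mex{1,2} = 0
g(8) = mex{1} = 0
g(9) = mex{0} = 1
g(10) = mex{0,2} = 1
The P-positions (g = 0) in 0..10 are 0, 1, 4, 7, 8.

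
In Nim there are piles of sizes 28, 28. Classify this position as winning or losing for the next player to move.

Losing position

Nim-sum: 28 ⊕ 28 = 0.
The nim-sum is 0, so this is a P-position: the player to move is in a losing position under optimal play.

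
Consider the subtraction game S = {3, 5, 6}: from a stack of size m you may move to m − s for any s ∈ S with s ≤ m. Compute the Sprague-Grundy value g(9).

Build the Grundy sequence with g(k) = mex{g(k−s) : s ∈ {3, 5, 6}, s ≤ k}:
g(0) = mex{} = 0
g(1) = mex{} = 0
g(2) = mex{} = 0
g(3) = mex{0} = 1
g(4) = mex{0} = 1
g(5) = mex{0} = 1
g(6) = mex{0,1} = 2
g(7) = mex{0,1} = 2
g(8) = mex{0,1} = 2
g(9) = mex{1,2} = 0
So g(9) = 0.

0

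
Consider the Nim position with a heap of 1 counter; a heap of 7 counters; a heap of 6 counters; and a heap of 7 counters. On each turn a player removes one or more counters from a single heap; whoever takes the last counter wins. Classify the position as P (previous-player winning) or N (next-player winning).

Nim-sum: 1 ^ 7 ^ 6 ^ 7 = 7.
The nim-sum is 7 ≠ 0, so this is an N-position: the player to move can win.

N-position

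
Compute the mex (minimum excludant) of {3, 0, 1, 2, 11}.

The values 0, 1, 2, 3 are all present; 4 is the first non-negative integer missing from the set.

4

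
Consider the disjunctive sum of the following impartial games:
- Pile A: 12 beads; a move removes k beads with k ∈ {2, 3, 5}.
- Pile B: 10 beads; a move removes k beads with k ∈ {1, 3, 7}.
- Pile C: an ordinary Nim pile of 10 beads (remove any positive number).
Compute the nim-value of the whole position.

8

For pile A, compute g(0), g(1), … with moves {2, 3, 5}:
g(0) = mex{} = 0
g(1) = mex{} = 0
g(2) = mex{0} = 1
g(3) = mex{0} = 1
g(4) = mex{0,1} = 2
g(5) = mex{0,1} = 2
g(6) = mex{0,1,2} = 3
g(7) = mex{1,2} = 0
g(8) = mex{1,2,3} = 0
g(9) = mex{0,2,3} = 1
g(10) = mex{0,2} = 1
g(11) = mex{0,1,3} = 2
g(12) = mex{0,1} = 2
So g(12) = 2.
Grundy values for pile B (subtraction set {1, 3, 7}):
g(0) = mex{} = 0
g(1) = mex{0} = 1
g(2) = mex{1} = 0
g(3) = mex{0} = 1
g(4) = mex{1} = 0
g(5) = mex{0} = 1
g(6) = mex{1} = 0
g(7) = mex{0} = 1
g(8) = mex{1} = 0
g(9) = mex{0} = 1
g(10) = mex{1} = 0
So g(10) = 0.
Pile C is a plain Nim pile of size 10, so its Grundy value is 10.
The value of a disjunctive sum is the nim-sum of the parts.
Combined value = 2 XOR 0 XOR 10 = 8.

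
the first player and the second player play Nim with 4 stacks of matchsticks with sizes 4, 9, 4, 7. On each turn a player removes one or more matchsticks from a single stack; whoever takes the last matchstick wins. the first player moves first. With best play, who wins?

the first player wins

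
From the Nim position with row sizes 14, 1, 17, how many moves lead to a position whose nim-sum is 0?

1

Compute the nim-sum pairwise:
14 ^ 1 = 15
15 ^ 17 = 30
The overall nim-sum is X = 30. A row of size p has a winning move iff p XOR X < p (reduce it to p XOR X).
  14: 14 XOR 30 = 16 ≥ 14 — no move.
  1: 1 XOR 30 = 31 ≥ 1 — no move.
  17: 17 XOR 30 = 15 < 17 — winning move (to 15).
That gives 1 winning move.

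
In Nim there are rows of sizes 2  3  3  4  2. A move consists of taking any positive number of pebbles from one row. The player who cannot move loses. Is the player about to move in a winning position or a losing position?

Winning position

Compute the nim-sum pairwise:
2 ⊕ 3 = 1
1 ⊕ 3 = 2
2 ⊕ 4 = 6
6 ⊕ 2 = 4
The nim-sum is 4 ≠ 0, so this is an N-position: the player to move can win.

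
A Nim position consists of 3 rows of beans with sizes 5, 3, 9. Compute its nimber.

15

Bitwise XOR of the heap sizes:
  0101  (5)
  0011  (3)
  1001  (9)
  ----
  1111  (15)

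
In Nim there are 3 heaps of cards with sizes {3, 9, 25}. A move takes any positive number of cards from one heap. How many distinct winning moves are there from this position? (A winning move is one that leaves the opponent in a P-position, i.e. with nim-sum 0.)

Nim-sum: 3 ⊕ 9 ⊕ 25 = 19.
The overall nim-sum is X = 19. A heap of size p has a winning move iff p XOR X < p (reduce it to p XOR X).
  3: 3 XOR 19 = 16 ≥ 3 — no move.
  9: 9 XOR 19 = 26 ≥ 9 — no move.
  25: 25 XOR 19 = 10 < 25 — winning move (to 10).
That gives 1 winning move.

1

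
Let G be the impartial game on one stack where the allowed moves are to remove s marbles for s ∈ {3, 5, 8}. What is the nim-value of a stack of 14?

1

Grundy values for subtraction set {3, 5, 8}:
g(0) = mex{} = 0
g(1) = mex{} = 0
g(2) = mex{} = 0
g(3) = mex{0} = 1
g(4) = mex{0} = 1
g(5) = mex{0} = 1
g(6) = mex{0,1} = 2
g(7) = mex{0,1} = 2
g(8) = mex{0,1} = 2
g(9) = mex{0,1,2} = 3
g(10) = mex{0,1,2} = 3
g(11) = mex{1,2} = 0
g(12) = mex{1,2,3} = 0
g(13) = mex{1,2,3} = 0
g(14) = mex{0,2,3} = 1
So g(14) = 1.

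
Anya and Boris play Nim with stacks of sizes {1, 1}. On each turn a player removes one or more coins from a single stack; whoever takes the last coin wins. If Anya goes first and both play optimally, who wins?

Compute the nim-sum pairwise:
1 XOR 1 = 0
The nim-sum is 0, so this is a P-position: the player to move is in a losing position under optimal play; Anya is about to move from it and so loses — Boris wins.

Boris wins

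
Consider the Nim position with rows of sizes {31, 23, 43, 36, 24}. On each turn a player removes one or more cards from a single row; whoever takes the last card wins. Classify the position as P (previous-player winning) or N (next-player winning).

N-position

In binary:
  011111  (31)
  010111  (23)
  101011  (43)
  100100  (36)
  011000  (24)
  ------
  011111  (31)
The nim-sum is 31 ≠ 0, so this is an N-position: the player to move can win.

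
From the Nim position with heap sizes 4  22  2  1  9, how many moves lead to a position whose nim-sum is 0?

Write each in binary and XOR column by column:
  00100  (4)
  10110  (22)
  00010  (2)
  00001  (1)
  01001  (9)
  -----
  11000  (24)
The overall nim-sum is X = 24. A heap of size p has a winning move iff p XOR X < p (reduce it to p XOR X).
  4: 4 XOR 24 = 28 ≥ 4 — no move.
  22: 22 XOR 24 = 14 < 22 — winning move (to 14).
  2: 2 XOR 24 = 26 ≥ 2 — no move.
  1: 1 XOR 24 = 25 ≥ 1 — no move.
  9: 9 XOR 24 = 17 ≥ 9 — no move.
That gives 1 winning move.

1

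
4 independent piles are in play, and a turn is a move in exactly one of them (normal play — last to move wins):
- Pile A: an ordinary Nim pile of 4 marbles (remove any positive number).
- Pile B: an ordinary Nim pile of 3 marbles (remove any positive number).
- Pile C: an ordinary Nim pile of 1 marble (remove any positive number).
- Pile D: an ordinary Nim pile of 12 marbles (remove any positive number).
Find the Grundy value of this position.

10

Pile A is a plain Nim pile of size 4, so its Grundy value is 4.
Pile B is a plain Nim pile of size 3, so its Grundy value is 3.
Pile C is a plain Nim pile of size 1, so its Grundy value is 1.
Pile D is a plain Nim pile of size 12, so its Grundy value is 12.
The value of a disjunctive sum is the nim-sum of the parts.
Combined value = 4 XOR 3 XOR 1 XOR 12 = 10.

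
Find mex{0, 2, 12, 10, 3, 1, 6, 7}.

4

The values 0, 1, 2, 3 are all present; 4 is the first non-negative integer missing from the set.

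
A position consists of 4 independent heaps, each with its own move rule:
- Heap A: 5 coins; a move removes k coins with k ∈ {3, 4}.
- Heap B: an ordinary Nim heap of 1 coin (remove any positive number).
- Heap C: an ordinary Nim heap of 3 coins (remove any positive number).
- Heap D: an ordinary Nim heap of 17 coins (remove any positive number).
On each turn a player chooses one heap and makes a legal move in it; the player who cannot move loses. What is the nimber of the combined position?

Grundy values for heap A (subtraction set {3, 4}):
g(0) = mex{} = 0
g(1) = mex{} = 0
g(2) = mex{} = 0
g(3) = mex{0} = 1
g(4) = mex{0} = 1
g(5) = mex{0} = 1
So g(5) = 1.
Heap B is a plain Nim heap of size 1, so its Grundy value is 1.
Heap C is a plain Nim heap of size 3, so its Grundy value is 3.
Heap D is a plain Nim heap of size 17, so its Grundy value is 17.
The value of a disjunctive sum is the nim-sum of the parts.
Combined value = 1 XOR 1 XOR 3 XOR 17 = 18.

18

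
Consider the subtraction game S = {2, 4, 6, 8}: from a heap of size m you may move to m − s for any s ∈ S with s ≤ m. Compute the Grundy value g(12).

Compute g(0), g(1), … for moves {2, 4, 6, 8}:
k:     0  1  2  3  4  5  6  7  8  9 10 11 12
g(k):  0  0  1  1  2  2  3  3  4  4  0  0  1
So g(12) = 1.

1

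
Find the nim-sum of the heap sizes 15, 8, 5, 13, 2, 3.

Write each in binary and XOR column by column:
  1111  (15)
  1000  (8)
  0101  (5)
  1101  (13)
  0010  (2)
  0011  (3)
  ----
  1110  (14)

14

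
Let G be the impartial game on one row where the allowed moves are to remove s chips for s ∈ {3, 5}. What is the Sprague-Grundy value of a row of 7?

2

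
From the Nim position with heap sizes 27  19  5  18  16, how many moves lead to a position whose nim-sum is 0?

1

Compute the nim-sum pairwise:
27 ⊕ 19 = 8
8 ⊕ 5 = 13
13 ⊕ 18 = 31
31 ⊕ 16 = 15
The overall nim-sum is X = 15. A heap of size p has a winning move iff p XOR X < p (reduce it to p XOR X).
  27: 27 XOR 15 = 20 < 27 — winning move (to 20).
  19: 19 XOR 15 = 28 ≥ 19 — no move.
  5: 5 XOR 15 = 10 ≥ 5 — no move.
  18: 18 XOR 15 = 29 ≥ 18 — no move.
  16: 16 XOR 15 = 31 ≥ 16 — no move.
That gives 1 winning move.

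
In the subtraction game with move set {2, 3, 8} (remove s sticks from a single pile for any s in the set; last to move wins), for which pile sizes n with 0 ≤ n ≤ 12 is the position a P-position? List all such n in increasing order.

Grundy values for subtraction set {2, 3, 8}:
k:     0  1  2  3  4  5  6  7  8  9 10 11 12
g(k):  0  0  1  1  2  0  0  1  1  2  0  0  1
The P-positions (g = 0) in 0..12 are 0, 1, 5, 6, 10, 11.

0, 1, 5, 6, 10, 11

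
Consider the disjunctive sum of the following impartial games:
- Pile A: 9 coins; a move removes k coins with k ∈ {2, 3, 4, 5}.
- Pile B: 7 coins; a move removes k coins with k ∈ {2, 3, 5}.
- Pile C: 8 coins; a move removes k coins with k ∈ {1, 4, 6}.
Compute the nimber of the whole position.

0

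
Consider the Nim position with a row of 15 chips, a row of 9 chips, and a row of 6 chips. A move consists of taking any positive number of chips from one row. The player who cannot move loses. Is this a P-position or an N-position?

Compute the nim-sum pairwise:
15 ⊕ 9 = 6
6 ⊕ 6 = 0
The nim-sum is 0, so this is a P-position: the player to move is in a losing position under optimal play.

P-position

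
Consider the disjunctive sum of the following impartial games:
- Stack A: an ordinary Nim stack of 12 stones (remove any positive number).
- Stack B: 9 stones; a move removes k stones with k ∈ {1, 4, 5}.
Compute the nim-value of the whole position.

13

Stack A is a plain Nim stack of size 12, so its Grundy value is 12.
For stack B, compute g(0), g(1), … with moves {1, 4, 5}:
k:     0  1  2  3  4  5  6  7  8  9
g(k):  0  1  0  1  2  3  2  3  0  1
So g(9) = 1.
By the Sprague-Grundy theorem, the Grundy value of a sum of independent games is the XOR of the component values.
Combined value = 12 ⊕ 1 = 13.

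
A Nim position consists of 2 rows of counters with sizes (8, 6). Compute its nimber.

14

Compute the nim-sum pairwise:
8 XOR 6 = 14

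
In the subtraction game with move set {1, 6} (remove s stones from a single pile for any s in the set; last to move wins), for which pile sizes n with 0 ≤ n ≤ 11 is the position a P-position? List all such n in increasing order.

0, 2, 4, 7, 9, 11

Compute g(0), g(1), … for moves {1, 6}:
k:     0  1  2  3  4  5  6  7  8  9 10 11
g(k):  0  1  0  1  0  1  2  0  1  0  1  0
The P-positions (g = 0) in 0..11 are 0, 2, 4, 7, 9, 11.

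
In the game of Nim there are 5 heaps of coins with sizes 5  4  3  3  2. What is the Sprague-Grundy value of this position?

In binary:
  101  (5)
  100  (4)
  011  (3)
  011  (3)
  010  (2)
  ---
  011  (3)

3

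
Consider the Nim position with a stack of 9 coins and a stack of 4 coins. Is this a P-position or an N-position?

N-position

Write each in binary and XOR column by column:
  1001  (9)
  0100  (4)
  ----
  1101  (13)
The nim-sum is 13 ≠ 0, so this is an N-position: the player to move can win.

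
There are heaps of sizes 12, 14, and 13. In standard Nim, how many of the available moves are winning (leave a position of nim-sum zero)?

3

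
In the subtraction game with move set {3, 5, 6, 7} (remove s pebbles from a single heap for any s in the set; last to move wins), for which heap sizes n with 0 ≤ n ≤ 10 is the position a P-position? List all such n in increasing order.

0, 1, 2, 10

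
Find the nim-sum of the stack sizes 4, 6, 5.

Bitwise XOR of the heap sizes:
  100  (4)
  110  (6)
  101  (5)
  ---
  111  (7)

7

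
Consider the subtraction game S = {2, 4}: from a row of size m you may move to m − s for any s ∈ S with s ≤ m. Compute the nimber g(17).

2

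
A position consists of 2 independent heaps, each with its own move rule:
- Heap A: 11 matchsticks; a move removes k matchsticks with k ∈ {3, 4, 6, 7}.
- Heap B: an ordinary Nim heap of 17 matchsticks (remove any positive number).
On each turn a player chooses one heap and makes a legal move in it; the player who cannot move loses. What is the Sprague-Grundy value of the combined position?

17

For heap A, compute g(0), g(1), … with moves {3, 4, 6, 7}:
k:     0  1  2  3  4  5  6  7  8  9 10 11
g(k):  0  0  0  1  1  1  2  2  2  3  0  0
So g(11) = 0.
Heap B is a plain Nim heap of size 17, so its Grundy value is 17.
By the Sprague-Grundy theorem, the Grundy value of a sum of independent games is the XOR of the component values.
Combined value = 0 ⊕ 17 = 17.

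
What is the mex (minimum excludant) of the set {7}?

0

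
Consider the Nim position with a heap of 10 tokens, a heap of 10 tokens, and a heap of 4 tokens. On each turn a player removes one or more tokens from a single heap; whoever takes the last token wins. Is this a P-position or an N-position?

N-position

Compute the nim-sum pairwise:
10 XOR 10 = 0
0 XOR 4 = 4
The nim-sum is 4 ≠ 0, so this is an N-position: the player to move can win.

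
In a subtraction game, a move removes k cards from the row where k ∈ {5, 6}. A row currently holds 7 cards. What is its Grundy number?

1

Build the Grundy sequence with g(k) = mex{g(k−s) : s ∈ {5, 6}, s ≤ k}:
k:     0  1  2  3  4  5  6  7
g(k):  0  0  0  0  0  1  1  1
So g(7) = 1.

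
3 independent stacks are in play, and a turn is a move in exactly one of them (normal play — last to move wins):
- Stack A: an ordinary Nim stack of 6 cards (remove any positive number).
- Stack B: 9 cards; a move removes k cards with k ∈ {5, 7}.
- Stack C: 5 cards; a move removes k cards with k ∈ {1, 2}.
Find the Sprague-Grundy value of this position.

Stack A is a plain Nim stack of size 6, so its Grundy value is 6.
Grundy values for stack B (subtraction set {5, 7}):
g(0) = mex{} = 0
g(1) = mex{} = 0
g(2) = mex{} = 0
g(3) = mex{} = 0
g(4) = mex{} = 0
g(5) = mex{0} = 1
g(6) = mex{0} = 1
g(7) = mex{0} = 1
g(8) = mex{0} = 1
g(9) = mex{0} = 1
So g(9) = 1.
Grundy values for stack C (subtraction set {1, 2}):
k:     0  1  2  3  4  5
g(k):  0  1  2  0  1  2
So g(5) = 2.
The value of a disjunctive sum is the nim-sum of the parts.
Combined value = 6 XOR 1 XOR 2 = 5.

5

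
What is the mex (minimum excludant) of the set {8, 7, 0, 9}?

1

0 is in the set but 1 is not, so the mex is 1.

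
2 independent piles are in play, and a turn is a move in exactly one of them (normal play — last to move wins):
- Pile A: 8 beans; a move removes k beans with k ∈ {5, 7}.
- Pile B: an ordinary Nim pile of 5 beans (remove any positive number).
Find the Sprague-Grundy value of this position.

4

Build the Grundy sequence for pile A with g(k) = mex{g(k−s) : s ∈ {5, 7}, s ≤ k}:
g(0) = mex{} = 0
g(1) = mex{} = 0
g(2) = mex{} = 0
g(3) = mex{} = 0
g(4) = mex{} = 0
g(5) = mex{0} = 1
g(6) = mex{0} = 1
g(7) = mex{0} = 1
g(8) = mex{0} = 1
So g(8) = 1.
Pile B is a plain Nim pile of size 5, so its Grundy value is 5.
The value of a disjunctive sum is the nim-sum of the parts.
Combined value = 1 XOR 5 = 4.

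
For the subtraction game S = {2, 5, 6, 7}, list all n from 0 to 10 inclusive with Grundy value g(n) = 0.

0, 1, 4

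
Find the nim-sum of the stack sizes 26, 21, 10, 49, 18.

38

In binary:
  011010  (26)
  010101  (21)
  001010  (10)
  110001  (49)
  010010  (18)
  ------
  100110  (38)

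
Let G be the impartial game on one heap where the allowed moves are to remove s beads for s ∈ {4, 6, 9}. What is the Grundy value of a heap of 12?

3

Build the Grundy sequence with g(k) = mex{g(k−s) : s ∈ {4, 6, 9}, s ≤ k}:
g(0) = mex{} = 0
g(1) = mex{} = 0
g(2) = mex{} = 0
g(3) = mex{} = 0
g(4) = mex{0} = 1
g(5) = mex{0} = 1
g(6) = mex{0} = 1
g(7) = mex{0} = 1
g(8) = mex{0,1} = 2
g(9) = mex{0,1} = 2
g(10) = mex{0,1} = 2
g(11) = mex{0,1} = 2
g(12) = mex{0,1,2} = 3
So g(12) = 3.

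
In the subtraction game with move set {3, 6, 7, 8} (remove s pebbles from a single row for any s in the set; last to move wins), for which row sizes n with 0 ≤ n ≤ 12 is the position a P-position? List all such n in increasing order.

Grundy values for subtraction set {3, 6, 7, 8}:
g(0) = mex{} = 0
g(1) = mex{} = 0
g(2) = mex{} = 0
g(3) = mex{0} = 1
g(4) = mex{0} = 1
g(5) = mex{0} = 1
g(6) = mex{0,1} = 2
g(7) = mex{0,1} = 2
g(8) = mex{0,1} = 2
g(9) = mex{0,1,2} = 3
g(10) = mex{0,1,2} = 3
g(11) = mex{1,2} = 0
g(12) = mex{1,2,3} = 0
The P-positions (g = 0) in 0..12 are 0, 1, 2, 11, 12.

0, 1, 2, 11, 12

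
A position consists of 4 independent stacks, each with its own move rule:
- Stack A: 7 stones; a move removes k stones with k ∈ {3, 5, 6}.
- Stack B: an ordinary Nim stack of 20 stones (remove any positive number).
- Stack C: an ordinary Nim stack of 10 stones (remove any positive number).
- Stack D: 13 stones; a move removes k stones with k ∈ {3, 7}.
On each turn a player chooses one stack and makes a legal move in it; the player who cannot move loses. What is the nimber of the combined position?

Build the Grundy sequence for stack A with g(k) = mex{g(k−s) : s ∈ {3, 5, 6}, s ≤ k}:
k:     0  1  2  3  4  5  6  7
g(k):  0  0  0  1  1  1  2  2
So g(7) = 2.
Stack B is a plain Nim stack of size 20, so its Grundy value is 20.
Stack C is a plain Nim stack of size 10, so its Grundy value is 10.
For stack D, compute g(0), g(1), … with moves {3, 7}:
g(0) = mex{} = 0
g(1) = mex{} = 0
g(2) = mex{} = 0
g(3) = mex{0} = 1
g(4) = mex{0} = 1
g(5) = mex{0} = 1
g(6) = mex{1} = 0
g(7) = mex{0,1} = 2
g(8) = mex{0,1} = 2
g(9) = mex{0} = 1
g(10) = mex{1,2} = 0
g(11) = mex{1,2} = 0
g(12) = mex{1} = 0
g(13) = mex{0} = 1
So g(13) = 1.
The value of a disjunctive sum is the nim-sum of the parts.
Combined value = 2 XOR 20 XOR 10 XOR 1 = 29.

29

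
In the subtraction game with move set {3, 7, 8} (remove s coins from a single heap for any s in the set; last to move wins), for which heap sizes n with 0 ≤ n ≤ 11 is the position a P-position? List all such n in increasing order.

0, 1, 2, 6, 11

Compute g(0), g(1), … for moves {3, 7, 8}:
g(0) = mex{} = 0
g(1) = mex{} = 0
g(2) = mex{} = 0
g(3) = mex{0} = 1
g(4) = mex{0} = 1
g(5) = mex{0} = 1
g(6) = mex{1} = 0
g(7) = mex{0,1} = 2
g(8) = mex{0,1} = 2
g(9) = mex{0} = 1
g(10) = mex{0,1,2} = 3
g(11) = mex{1,2} = 0
The P-positions (g = 0) in 0..11 are 0, 1, 2, 6, 11.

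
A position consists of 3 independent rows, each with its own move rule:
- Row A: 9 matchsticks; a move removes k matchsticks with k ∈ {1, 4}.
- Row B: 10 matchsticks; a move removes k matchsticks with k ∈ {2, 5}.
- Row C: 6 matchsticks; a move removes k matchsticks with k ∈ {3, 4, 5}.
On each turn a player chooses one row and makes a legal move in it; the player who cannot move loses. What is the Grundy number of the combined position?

Grundy values for row A (subtraction set {1, 4}):
g(0) = mex{} = 0
g(1) = mex{0} = 1
g(2) = mex{1} = 0
g(3) = mex{0} = 1
g(4) = mex{0,1} = 2
g(5) = mex{1,2} = 0
g(6) = mex{0} = 1
g(7) = mex{1} = 0
g(8) = mex{0,2} = 1
g(9) = mex{0,1} = 2
So g(9) = 2.
For row B, compute g(0), g(1), … with moves {2, 5}:
k:     0  1  2  3  4  5  6  7  8  9 10
g(k):  0  0  1  1  0  2  1  0  0  1  1
So g(10) = 1.
Build the Grundy sequence for row C with g(k) = mex{g(k−s) : s ∈ {3, 4, 5}, s ≤ k}:
g(0) = mex{} = 0
g(1) = mex{} = 0
g(2) = mex{} = 0
g(3) = mex{0} = 1
g(4) = mex{0} = 1
g(5) = mex{0} = 1
g(6) = mex{0,1} = 2
So g(6) = 2.
By the Sprague-Grundy theorem, the Grundy value of a sum of independent games is the XOR of the component values.
Combined value = 2 ⊕ 1 ⊕ 2 = 1.

1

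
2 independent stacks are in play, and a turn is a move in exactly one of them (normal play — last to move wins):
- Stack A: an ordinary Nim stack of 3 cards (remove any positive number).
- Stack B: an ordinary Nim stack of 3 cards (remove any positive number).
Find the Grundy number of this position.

0

Stack A is a plain Nim stack of size 3, so its Grundy value is 3.
Stack B is a plain Nim stack of size 3, so its Grundy value is 3.
The value of a disjunctive sum is the nim-sum of the parts.
Combined value = 3 ⊕ 3 = 0.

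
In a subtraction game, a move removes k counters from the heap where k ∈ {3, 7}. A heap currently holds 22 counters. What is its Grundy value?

0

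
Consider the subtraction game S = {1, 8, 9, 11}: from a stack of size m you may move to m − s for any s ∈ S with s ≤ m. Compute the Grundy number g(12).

2

Compute g(0), g(1), … for moves {1, 8, 9, 11}:
g(0) = mex{} = 0
g(1) = mex{0} = 1
g(2) = mex{1} = 0
g(3) = mex{0} = 1
g(4) = mex{1} = 0
g(5) = mex{0} = 1
g(6) = mex{1} = 0
g(7) = mex{0} = 1
g(8) = mex{0,1} = 2
g(9) = mex{0,1,2} = 3
g(10) = mex{0,1,3} = 2
g(11) = mex{0,1,2} = 3
g(12) = mex{0,1,3} = 2
So g(12) = 2.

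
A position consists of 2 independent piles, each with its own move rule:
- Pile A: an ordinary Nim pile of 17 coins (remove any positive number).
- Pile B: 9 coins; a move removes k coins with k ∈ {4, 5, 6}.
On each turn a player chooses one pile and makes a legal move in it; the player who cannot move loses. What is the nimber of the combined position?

Pile A is a plain Nim pile of size 17, so its Grundy value is 17.
Grundy values for pile B (subtraction set {4, 5, 6}):
k:     0  1  2  3  4  5  6  7  8  9
g(k):  0  0  0  0  1  1  1  1  2  2
So g(9) = 2.
By the Sprague-Grundy theorem, the Grundy value of a sum of independent games is the XOR of the component values.
Combined value = 17 XOR 2 = 19.

19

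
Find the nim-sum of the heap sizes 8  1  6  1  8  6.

0

Compute the nim-sum pairwise:
8 XOR 1 = 9
9 XOR 6 = 15
15 XOR 1 = 14
14 XOR 8 = 6
6 XOR 6 = 0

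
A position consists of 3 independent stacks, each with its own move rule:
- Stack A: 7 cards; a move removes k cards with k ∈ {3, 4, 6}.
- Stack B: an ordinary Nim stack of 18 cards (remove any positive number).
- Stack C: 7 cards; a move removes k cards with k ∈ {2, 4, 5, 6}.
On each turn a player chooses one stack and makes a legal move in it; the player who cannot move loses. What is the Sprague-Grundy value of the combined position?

19

Grundy values for stack A (subtraction set {3, 4, 6}):
g(0) = mex{} = 0
g(1) = mex{} = 0
g(2) = mex{} = 0
g(3) = mex{0} = 1
g(4) = mex{0} = 1
g(5) = mex{0} = 1
g(6) = mex{0,1} = 2
g(7) = mex{0,1} = 2
So g(7) = 2.
Stack B is a plain Nim stack of size 18, so its Grundy value is 18.
Build the Grundy sequence for stack C with g(k) = mex{g(k−s) : s ∈ {2, 4, 5, 6}, s ≤ k}:
g(0) = mex{} = 0
g(1) = mex{} = 0
g(2) = mex{0} = 1
g(3) = mex{0} = 1
g(4) = mex{0,1} = 2
g(5) = mex{0,1} = 2
g(6) = mex{0,1,2} = 3
g(7) = mex{0,1,2} = 3
So g(7) = 3.
The value of a disjunctive sum is the nim-sum of the parts.
Combined value = 2 XOR 18 XOR 3 = 19.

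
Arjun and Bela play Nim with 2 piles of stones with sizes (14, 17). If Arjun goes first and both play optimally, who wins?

Arjun wins

Compute the nim-sum pairwise:
14 XOR 17 = 31
The nim-sum is 31 ≠ 0, so this is an N-position: the player to move can win; Arjun has a winning move.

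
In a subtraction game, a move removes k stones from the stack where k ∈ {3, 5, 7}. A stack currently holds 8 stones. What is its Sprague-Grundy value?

Grundy values for subtraction set {3, 5, 7}:
k:     0  1  2  3  4  5  6  7  8
g(k):  0  0  0  1  1  1  2  2  2
So g(8) = 2.

2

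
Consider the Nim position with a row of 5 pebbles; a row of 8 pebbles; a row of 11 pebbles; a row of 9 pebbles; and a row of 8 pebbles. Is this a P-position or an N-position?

N-position

Compute the nim-sum pairwise:
5 XOR 8 = 13
13 XOR 11 = 6
6 XOR 9 = 15
15 XOR 8 = 7
The nim-sum is 7 ≠ 0, so this is an N-position: the player to move can win.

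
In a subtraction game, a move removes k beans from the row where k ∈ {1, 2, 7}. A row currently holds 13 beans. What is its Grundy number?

Compute g(0), g(1), … for moves {1, 2, 7}:
g(0) = mex{} = 0
g(1) = mex{0} = 1
g(2) = mex{0,1} = 2
g(3) = mex{1,2} = 0
g(4) = mex{0,2} = 1
g(5) = mex{0,1} = 2
g(6) = mex{1,2} = 0
g(7) = mex{0,2} = 1
g(8) = mex{0,1} = 2
g(9) = mex{1,2} = 0
g(10) = mex{0,2} = 1
g(11) = mex{0,1} = 2
g(12) = mex{1,2} = 0
g(13) = mex{0,2} = 1
So g(13) = 1.

1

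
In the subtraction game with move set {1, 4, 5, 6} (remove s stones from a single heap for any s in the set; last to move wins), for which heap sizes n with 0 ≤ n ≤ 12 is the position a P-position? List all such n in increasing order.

0, 2, 9, 11

Compute g(0), g(1), … for moves {1, 4, 5, 6}:
g(0) = mex{} = 0
g(1) = mex{0} = 1
g(2) = mex{1} = 0
g(3) = mex{0} = 1
g(4) = mex{0,1} = 2
g(5) = mex{0,1,2} = 3
g(6) = mex{0,1,3} = 2
g(7) = mex{0,1,2} = 3
g(8) = mex{0,1,2,3} = 4
g(9) = mex{1,2,3,4} = 0
g(10) = mex{0,2,3} = 1
g(11) = mex{1,2,3} = 0
g(12) = mex{0,2,3,4} = 1
The P-positions (g = 0) in 0..12 are 0, 2, 9, 11.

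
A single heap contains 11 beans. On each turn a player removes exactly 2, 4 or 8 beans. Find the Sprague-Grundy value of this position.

2

Compute g(0), g(1), … for moves {2, 4, 8}:
g(0) = mex{} = 0
g(1) = mex{} = 0
g(2) = mex{0} = 1
g(3) = mex{0} = 1
g(4) = mex{0,1} = 2
g(5) = mex{0,1} = 2
g(6) = mex{1,2} = 0
g(7) = mex{1,2} = 0
g(8) = mex{0,2} = 1
g(9) = mex{0,2} = 1
g(10) = mex{0,1} = 2
g(11) = mex{0,1} = 2
So g(11) = 2.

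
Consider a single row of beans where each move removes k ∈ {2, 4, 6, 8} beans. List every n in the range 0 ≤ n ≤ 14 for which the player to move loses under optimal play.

Build the Grundy sequence with g(k) = mex{g(k−s) : s ∈ {2, 4, 6, 8}, s ≤ k}:
k:     0  1  2  3  4  5  6  7  8  9 10 11 12 13 14
g(k):  0  0  1  1  2  2  3  3  4  4  0  0  1  1  2
The P-positions (g = 0) in 0..14 are 0, 1, 10, 11.

0, 1, 10, 11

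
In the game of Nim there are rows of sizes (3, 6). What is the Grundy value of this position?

Nim-sum: 3 ^ 6 = 5.

5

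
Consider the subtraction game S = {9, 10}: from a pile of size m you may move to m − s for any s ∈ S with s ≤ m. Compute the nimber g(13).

1

Build the Grundy sequence with g(k) = mex{g(k−s) : s ∈ {9, 10}, s ≤ k}:
g(0) = mex{} = 0
g(1) = mex{} = 0
g(2) = mex{} = 0
g(3) = mex{} = 0
g(4) = mex{} = 0
g(5) = mex{} = 0
g(6) = mex{} = 0
g(7) = mex{} = 0
g(8) = mex{} = 0
g(9) = mex{0} = 1
g(10) = mex{0} = 1
g(11) = mex{0} = 1
g(12) = mex{0} = 1
g(13) = mex{0} = 1
So g(13) = 1.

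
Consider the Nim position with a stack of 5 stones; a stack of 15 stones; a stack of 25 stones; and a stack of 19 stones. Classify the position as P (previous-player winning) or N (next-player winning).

Compute the nim-sum pairwise:
5 ^ 15 = 10
10 ^ 25 = 19
19 ^ 19 = 0
The nim-sum is 0, so this is a P-position: the player to move is in a losing position under optimal play.

P-position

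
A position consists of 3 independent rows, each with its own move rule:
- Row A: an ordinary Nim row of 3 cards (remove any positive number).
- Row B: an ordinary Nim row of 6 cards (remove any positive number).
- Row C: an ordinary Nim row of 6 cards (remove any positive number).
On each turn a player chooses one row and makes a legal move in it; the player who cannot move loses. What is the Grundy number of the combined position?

Row A is a plain Nim row of size 3, so its Grundy value is 3.
Row B is a plain Nim row of size 6, so its Grundy value is 6.
Row C is a plain Nim row of size 6, so its Grundy value is 6.
By the Sprague-Grundy theorem, the Grundy value of a sum of independent games is the XOR of the component values.
Combined value = 3 XOR 6 XOR 6 = 3.

3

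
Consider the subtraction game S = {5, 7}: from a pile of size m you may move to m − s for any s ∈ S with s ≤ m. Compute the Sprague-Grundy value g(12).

0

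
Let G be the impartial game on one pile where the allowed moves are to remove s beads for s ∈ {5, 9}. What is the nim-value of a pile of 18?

Build the Grundy sequence with g(k) = mex{g(k−s) : s ∈ {5, 9}, s ≤ k}:
k:     0  1  2  3  4  5  6  7  8  9 10 11 12 13 14 15 16 17 18
g(k):  0  0  0  0  0  1  1  1  1  1  2  2  2  2  0  0  0  0  0
So g(18) = 0.

0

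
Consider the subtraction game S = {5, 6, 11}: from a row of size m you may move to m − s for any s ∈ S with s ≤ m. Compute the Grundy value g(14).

Compute g(0), g(1), … for moves {5, 6, 11}:
g(0) = mex{} = 0
g(1) = mex{} = 0
g(2) = mex{} = 0
g(3) = mex{} = 0
g(4) = mex{} = 0
g(5) = mex{0} = 1
g(6) = mex{0} = 1
g(7) = mex{0} = 1
g(8) = mex{0} = 1
g(9) = mex{0} = 1
g(10) = mex{0,1} = 2
g(11) = mex{0,1} = 2
g(12) = mex{0,1} = 2
g(13) = mex{0,1} = 2
g(14) = mex{0,1} = 2
So g(14) = 2.

2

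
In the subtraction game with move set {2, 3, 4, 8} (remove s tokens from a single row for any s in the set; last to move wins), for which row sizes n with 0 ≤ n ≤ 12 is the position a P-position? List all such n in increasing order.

Grundy values for subtraction set {2, 3, 4, 8}:
k:     0  1  2  3  4  5  6  7  8  9 10 11 12
g(k):  0  0  1  1  2  2  0  0  1  1  2  2  0
The P-positions (g = 0) in 0..12 are 0, 1, 6, 7, 12.

0, 1, 6, 7, 12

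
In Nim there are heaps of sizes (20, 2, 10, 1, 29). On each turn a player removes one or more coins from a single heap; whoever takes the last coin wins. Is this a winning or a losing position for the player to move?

Bitwise XOR of the heap sizes:
  10100  (20)
  00010  (2)
  01010  (10)
  00001  (1)
  11101  (29)
  -----
  00000  (0)
The nim-sum is 0, so this is a P-position: the player to move is in a losing position under optimal play.

Losing position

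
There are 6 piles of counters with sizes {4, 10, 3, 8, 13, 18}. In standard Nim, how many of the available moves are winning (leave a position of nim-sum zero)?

Bitwise XOR of the heap sizes:
  00100  (4)
  01010  (10)
  00011  (3)
  01000  (8)
  01101  (13)
  10010  (18)
  -----
  11010  (26)
The overall nim-sum is X = 26. A pile of size p has a winning move iff p XOR X < p (reduce it to p XOR X).
  4: 4 XOR 26 = 30 ≥ 4 — no move.
  10: 10 XOR 26 = 16 ≥ 10 — no move.
  3: 3 XOR 26 = 25 ≥ 3 — no move.
  8: 8 XOR 26 = 18 ≥ 8 — no move.
  13: 13 XOR 26 = 23 ≥ 13 — no move.
  18: 18 XOR 26 = 8 < 18 — winning move (to 8).
That gives 1 winning move.

1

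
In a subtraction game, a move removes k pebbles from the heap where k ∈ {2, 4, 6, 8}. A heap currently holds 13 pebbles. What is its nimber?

Compute g(0), g(1), … for moves {2, 4, 6, 8}:
g(0) = mex{} = 0
g(1) = mex{} = 0
g(2) = mex{0} = 1
g(3) = mex{0} = 1
g(4) = mex{0,1} = 2
g(5) = mex{0,1} = 2
g(6) = mex{0,1,2} = 3
g(7) = mex{0,1,2} = 3
g(8) = mex{0,1,2,3} = 4
g(9) = mex{0,1,2,3} = 4
g(10) = mex{1,2,3,4} = 0
g(11) = mex{1,2,3,4} = 0
g(12) = mex{0,2,3,4} = 1
g(13) = mex{0,2,3,4} = 1
So g(13) = 1.

1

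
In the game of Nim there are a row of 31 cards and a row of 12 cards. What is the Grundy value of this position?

19

Compute the nim-sum pairwise:
31 ^ 12 = 19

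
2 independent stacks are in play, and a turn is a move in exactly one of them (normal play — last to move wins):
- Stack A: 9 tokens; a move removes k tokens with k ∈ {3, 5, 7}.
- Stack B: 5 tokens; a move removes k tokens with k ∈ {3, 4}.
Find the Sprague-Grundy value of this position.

2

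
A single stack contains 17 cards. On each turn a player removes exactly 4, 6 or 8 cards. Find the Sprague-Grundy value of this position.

1

Grundy values for subtraction set {4, 6, 8}:
k:     0  1  2  3  4  5  6  7  8  9 10 11 12 13 14 15 16 17
g(k):  0  0  0  0  1  1  1  1  2  2  2  2  0  0  0  0  1  1
So g(17) = 1.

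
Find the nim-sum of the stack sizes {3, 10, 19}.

26

Write each in binary and XOR column by column:
  00011  (3)
  01010  (10)
  10011  (19)
  -----
  11010  (26)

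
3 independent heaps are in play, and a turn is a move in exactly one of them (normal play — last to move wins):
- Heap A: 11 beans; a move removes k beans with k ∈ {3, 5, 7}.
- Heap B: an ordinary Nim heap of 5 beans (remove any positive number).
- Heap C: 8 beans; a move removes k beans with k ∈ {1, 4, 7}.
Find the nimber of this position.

5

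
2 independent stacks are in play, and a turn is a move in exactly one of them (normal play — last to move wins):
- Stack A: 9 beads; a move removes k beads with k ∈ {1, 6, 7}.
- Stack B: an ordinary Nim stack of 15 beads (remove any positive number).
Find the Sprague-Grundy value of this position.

Grundy values for stack A (subtraction set {1, 6, 7}):
g(0) = mex{} = 0
g(1) = mex{0} = 1
g(2) = mex{1} = 0
g(3) = mex{0} = 1
g(4) = mex{1} = 0
g(5) = mex{0} = 1
g(6) = mex{0,1} = 2
g(7) = mex{0,1,2} = 3
g(8) = mex{0,1,3} = 2
g(9) = mex{0,1,2} = 3
So g(9) = 3.
Stack B is a plain Nim stack of size 15, so its Grundy value is 15.
The value of a disjunctive sum is the nim-sum of the parts.
Combined value = 3 ⊕ 15 = 12.

12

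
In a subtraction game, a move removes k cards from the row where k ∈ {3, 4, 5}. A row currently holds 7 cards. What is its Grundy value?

Grundy values for subtraction set {3, 4, 5}:
k:     0  1  2  3  4  5  6  7
g(k):  0  0  0  1  1  1  2  2
So g(7) = 2.

2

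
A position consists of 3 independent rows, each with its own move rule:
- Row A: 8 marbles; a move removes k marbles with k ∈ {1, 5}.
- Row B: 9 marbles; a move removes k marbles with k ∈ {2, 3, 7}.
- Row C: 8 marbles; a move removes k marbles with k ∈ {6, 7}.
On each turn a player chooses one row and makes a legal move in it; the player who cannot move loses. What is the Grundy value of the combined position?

3

Grundy values for row A (subtraction set {1, 5}):
g(0) = mex{} = 0
g(1) = mex{0} = 1
g(2) = mex{1} = 0
g(3) = mex{0} = 1
g(4) = mex{1} = 0
g(5) = mex{0} = 1
g(6) = mex{1} = 0
g(7) = mex{0} = 1
g(8) = mex{1} = 0
So g(8) = 0.
Build the Grundy sequence for row B with g(k) = mex{g(k−s) : s ∈ {2, 3, 7}, s ≤ k}:
g(0) = mex{} = 0
g(1) = mex{} = 0
g(2) = mex{0} = 1
g(3) = mex{0} = 1
g(4) = mex{0,1} = 2
g(5) = mex{1} = 0
g(6) = mex{1,2} = 0
g(7) = mex{0,2} = 1
g(8) = mex{0} = 1
g(9) = mex{0,1} = 2
So g(9) = 2.
For row C, compute g(0), g(1), … with moves {6, 7}:
g(0) = mex{} = 0
g(1) = mex{} = 0
g(2) = mex{} = 0
g(3) = mex{} = 0
g(4) = mex{} = 0
g(5) = mex{} = 0
g(6) = mex{0} = 1
g(7) = mex{0} = 1
g(8) = mex{0} = 1
So g(8) = 1.
The value of a disjunctive sum is the nim-sum of the parts.
Combined value = 0 ⊕ 2 ⊕ 1 = 3.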